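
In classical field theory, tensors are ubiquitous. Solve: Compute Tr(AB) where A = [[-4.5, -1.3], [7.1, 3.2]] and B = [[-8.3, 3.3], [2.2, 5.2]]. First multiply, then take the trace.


Tr(AB) = sum_i (AB)_{ii} where (AB)_{ii} = sum_k A_{ik} B_{ki}.
(AB)_{11} = -4.5*-8.3 + -1.3*2.2 = 34.49
(AB)_{22} = 7.1*3.3 + 3.2*5.2 = 40.07
Tr(AB) = 34.49 + 40.07 = 74.56

74.56


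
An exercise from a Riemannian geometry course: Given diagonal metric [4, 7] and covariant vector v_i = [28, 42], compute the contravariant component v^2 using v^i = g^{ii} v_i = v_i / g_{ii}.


To raise an index with a diagonal metric: v^i = v_i / g_{ii}.
For index 2: v_2 = 42, g_{22} = 7
v^2 = 42 / 7 = 6

6


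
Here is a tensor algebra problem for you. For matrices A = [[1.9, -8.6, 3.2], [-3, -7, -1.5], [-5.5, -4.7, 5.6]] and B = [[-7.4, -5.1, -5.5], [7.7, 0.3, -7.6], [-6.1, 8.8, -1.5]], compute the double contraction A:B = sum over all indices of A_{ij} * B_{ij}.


A:B = sum over all i,j of A_{ij} * B_{ij}.
Row 1: 1.9*-7.4=-14.06, -8.6*-5.1=43.86, 3.2*-5.5=-17.6 => row sum = 12.2
Row 2: -3*7.7=-23.1, -7*0.3=-2.1, -1.5*-7.6=11.4 => row sum = -13.8
Row 3: -5.5*-6.1=33.55, -4.7*8.8=-41.36, 5.6*-1.5=-8.4 => row sum = -16.21
Total = 12.2 + -13.8 + -16.21 = -17.81

-17.81


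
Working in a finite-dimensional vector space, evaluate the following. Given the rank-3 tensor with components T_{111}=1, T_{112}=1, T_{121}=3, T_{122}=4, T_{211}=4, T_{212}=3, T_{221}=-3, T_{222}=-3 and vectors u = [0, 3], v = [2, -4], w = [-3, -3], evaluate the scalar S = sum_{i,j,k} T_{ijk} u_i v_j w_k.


S = sum over i,j,k of T_{ijk} u_i v_j w_k. Expanding all 8 terms:
T_{111}*u_1*v_1*w_1 = 1*0*2*-3 = 0  (running total: 0)
T_{112}*u_1*v_1*w_2 = 1*0*2*-3 = 0  (running total: 0)
T_{121}*u_1*v_2*w_1 = 3*0*-4*-3 = 0  (running total: 0)
T_{122}*u_1*v_2*w_2 = 4*0*-4*-3 = 0  (running total: 0)
T_{211}*u_2*v_1*w_1 = 4*3*2*-3 = -72  (running total: -72)
T_{212}*u_2*v_1*w_2 = 3*3*2*-3 = -54  (running total: -126)
T_{221}*u_2*v_2*w_1 = -3*3*-4*-3 = -108  (running total: -234)
T_{222}*u_2*v_2*w_2 = -3*3*-4*-3 = -108  (running total: -342)
S = -342

-342


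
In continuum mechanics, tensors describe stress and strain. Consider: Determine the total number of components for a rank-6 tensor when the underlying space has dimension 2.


The number of components of a rank-r tensor in d dimensions is d^r.
Here d = 2 and r = 6.
2^6 = 64

64


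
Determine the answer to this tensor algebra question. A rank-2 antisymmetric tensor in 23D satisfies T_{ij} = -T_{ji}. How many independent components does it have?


An antisymmetric rank-2 tensor satisfies A_{ij} = -A_{ji}, so diagonal entries are zero.
The independent components are the upper-triangular entries: C(n, 2) = n(n-1)/2.
n = 23
C(23, 2) = 23 * 22 / 2 = 506 / 2 = 253

253


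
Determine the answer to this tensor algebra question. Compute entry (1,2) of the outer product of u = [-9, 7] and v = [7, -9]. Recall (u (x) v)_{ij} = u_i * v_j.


The outer product entry T_{ij} = u_i * v_j.
We need i=1, j=2.
u_1 = -9, v_2 = -9
T_{1,2} = -9 * -9 = 81

81


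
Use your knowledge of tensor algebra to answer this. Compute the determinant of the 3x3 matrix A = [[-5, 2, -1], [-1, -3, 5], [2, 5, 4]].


Expanding along the first row, det(A) = a11*M_11 - a12*M_12 + a13*M_13, where M_1j is the (1,j) minor.
Minor M_11 = -3*4 - 5*5 = -37
Minor M_12 = -1*4 - 5*2 = -14
Minor M_13 = -1*5 - -3*2 = 1
det = -5*(-37) - 2*(-14) + -1*(1)
    = 185 - -28 + -1
    = 212

212


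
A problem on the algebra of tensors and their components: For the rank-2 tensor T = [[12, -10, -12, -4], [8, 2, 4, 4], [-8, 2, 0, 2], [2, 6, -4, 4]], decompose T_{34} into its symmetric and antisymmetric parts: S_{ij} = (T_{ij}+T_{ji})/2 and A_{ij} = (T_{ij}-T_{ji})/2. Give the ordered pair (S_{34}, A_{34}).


T_{34} = 2
T_{43} = -4
S_{34} = (2 + -4)/2 = -2/2 = -1
A_{34} = (2 - -4)/2 = 6/2 = 3
Check: S + A = -1 + 3 = 2 = T_{34}.

(-1, 3)


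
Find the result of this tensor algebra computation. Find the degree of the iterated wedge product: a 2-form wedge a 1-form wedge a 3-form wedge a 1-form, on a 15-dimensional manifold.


The degree of a wedge product is the sum of the degrees of the individual forms.
Degrees: 2, 1, 3, 1
Total degree = 2 + 1 + 3 + 1 = 7

7


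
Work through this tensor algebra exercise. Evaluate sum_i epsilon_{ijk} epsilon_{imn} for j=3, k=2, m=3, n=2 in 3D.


Using the identity: epsilon_{ijk} epsilon_{imn} = delta_{jm} delta_{kn} - delta_{jn} delta_{km}.
delta_{33} = 1
delta_{22} = 1
delta_{32} = 0
delta_{23} = 0
Result = 1 * 1 - 0 * 0 = 1 - 0 = 1

1


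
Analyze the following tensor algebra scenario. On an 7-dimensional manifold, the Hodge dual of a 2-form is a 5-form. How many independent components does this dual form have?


The Hodge dual of a p-form on an n-dimensional manifold is an (n-p)-form.
n = 7, p = 2, so dual degree = 7 - 2 = 5
The number of components is C(n, n-p) = C(7, 5) = 21

21


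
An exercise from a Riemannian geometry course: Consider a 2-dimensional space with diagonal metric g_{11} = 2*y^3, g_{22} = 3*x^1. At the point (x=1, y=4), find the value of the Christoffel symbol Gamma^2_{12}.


For a diagonal metric, Gamma^k_{ij} = (1/2) g^{kk} (dg_{ik}/dx_j + dg_{jk}/dx_i - dg_{ij}/dx_k).
The metric is diagonal, so g_{ab} = 0 for a != b.
At the given point: g_{11} = 128, g_{22} = 3
g^{22} = 1/3
dg_{12}/dx_2 = 0 (off-diagonal)
dg_{22}/dx_1 = dg_{22}/dx_1 = 3
dg_{12}/dx_2 = 0 (off-diagonal)
Numerator = 0 + 3 - 0 = 3
Gamma^2_{12} = 3 / (2 * 3) = 1/2

1/2


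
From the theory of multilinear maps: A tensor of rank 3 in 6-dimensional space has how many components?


The number of components of a rank-r tensor in d dimensions is d^r.
Here d = 6 and r = 3.
6^3 = 216

216


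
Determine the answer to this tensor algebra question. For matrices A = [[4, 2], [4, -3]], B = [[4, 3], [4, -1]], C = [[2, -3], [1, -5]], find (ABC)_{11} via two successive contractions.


(ABC)_{11} = sum_m (AB)_{1m} C_{m1}. First compute row 1 of AB.
(AB)_{11} = 4*4 + 2*4 = 24
(AB)_{12} = 4*3 + 2*-1 = 10
Now contract with column 1 of C:
(AB)_{11} * C_{11} = 24 * 2 = 48
(AB)_{12} * C_{21} = 10 * 1 = 10
(ABC)_{11} = 48 + 10 = 58

58


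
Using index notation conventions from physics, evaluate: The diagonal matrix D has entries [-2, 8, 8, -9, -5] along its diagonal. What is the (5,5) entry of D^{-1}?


For a diagonal matrix, the inverse has entries (D^{-1})_{ii} = 1/d_{ii}.
The diagonal entries are: d_{11} = -2, d_{22} = 8, d_{33} = 8, d_{44} = -9, d_{55} = -5
We need (D^{-1})_{55} = 1/d_{55} = 1/-5 = -1/5

-1/5


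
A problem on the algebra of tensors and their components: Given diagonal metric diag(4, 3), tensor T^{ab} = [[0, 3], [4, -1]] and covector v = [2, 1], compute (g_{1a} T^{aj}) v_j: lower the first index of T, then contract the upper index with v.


Step 1: lower the first index. For a diagonal metric, g_{ia} T^{aj} = g_{ii} T^{ij} (no sum on i).
g_{11} = 4
S_1{}^1 = 4 * T^{11} = 4 * 0 = 0
S_1{}^2 = 4 * T^{12} = 4 * 3 = 12
Step 2: contract S_1{}^j with v_j.
S_1{}^1 * v_1 = 0 * 2 = 0
S_1{}^2 * v_2 = 12 * 1 = 12
Result = 0 + 12 = 12

12


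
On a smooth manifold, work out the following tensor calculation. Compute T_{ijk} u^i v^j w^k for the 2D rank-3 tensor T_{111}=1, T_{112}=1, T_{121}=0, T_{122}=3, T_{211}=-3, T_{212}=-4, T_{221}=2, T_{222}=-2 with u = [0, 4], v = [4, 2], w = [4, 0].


S = sum over i,j,k of T_{ijk} u_i v_j w_k. Expanding all 8 terms:
T_{111}*u_1*v_1*w_1 = 1*0*4*4 = 0  (running total: 0)
T_{112}*u_1*v_1*w_2 = 1*0*4*0 = 0  (running total: 0)
T_{121}*u_1*v_2*w_1 = 0*0*2*4 = 0  (running total: 0)
T_{122}*u_1*v_2*w_2 = 3*0*2*0 = 0  (running total: 0)
T_{211}*u_2*v_1*w_1 = -3*4*4*4 = -192  (running total: -192)
T_{212}*u_2*v_1*w_2 = -4*4*4*0 = 0  (running total: -192)
T_{221}*u_2*v_2*w_1 = 2*4*2*4 = 64  (running total: -128)
T_{222}*u_2*v_2*w_2 = -2*4*2*0 = 0  (running total: -128)
S = -128

-128


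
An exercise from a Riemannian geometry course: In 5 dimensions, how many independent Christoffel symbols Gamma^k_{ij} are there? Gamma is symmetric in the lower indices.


Christoffel symbols Gamma^k_{ij} are symmetric in i,j, so there are d * d(d+1)/2 independent symbols.
d = 5
d(d+1)/2 = 5 * 6 / 2 = 15
Total = 5 * 15 = 75

75


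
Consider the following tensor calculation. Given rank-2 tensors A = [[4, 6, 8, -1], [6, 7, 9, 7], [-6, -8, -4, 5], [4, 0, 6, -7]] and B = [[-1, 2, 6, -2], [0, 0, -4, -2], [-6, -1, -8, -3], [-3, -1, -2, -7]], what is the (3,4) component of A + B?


Tensor addition is component-wise: (A + B)_{ij} = A_{ij} + B_{ij}.
A_{34} = 5
B_{34} = -3
(A + B)_{34} = 5 + -3 = 2

2


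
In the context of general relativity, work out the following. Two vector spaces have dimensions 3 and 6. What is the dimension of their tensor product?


The dimension of a tensor product is the product of dimensions.
dim(V) = 3, dim(W) = 6
dim(V (x) W) = 3 * 6 = 18

18


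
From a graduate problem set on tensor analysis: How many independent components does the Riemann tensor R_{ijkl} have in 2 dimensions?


The Riemann tensor in d dimensions has d^2(d^2 - 1)/12 independent components.
d = 2, so d^2 = 4
d^2 - 1 = 3
d^2(d^2 - 1) = 4 * 3 = 12
Divide by 12: 12 / 12 = 1

1


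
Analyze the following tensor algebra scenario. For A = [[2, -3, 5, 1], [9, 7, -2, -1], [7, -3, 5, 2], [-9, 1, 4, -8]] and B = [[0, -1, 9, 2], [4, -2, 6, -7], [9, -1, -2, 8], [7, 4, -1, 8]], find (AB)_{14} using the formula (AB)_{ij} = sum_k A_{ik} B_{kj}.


(AB)_{ij} = sum_k A_{ik} B_{kj}.
For i=1, j=4:
A_{11} * B_{14} = 2 * 2 = 4
A_{12} * B_{24} = -3 * -7 = 21
A_{13} * B_{34} = 5 * 8 = 40
A_{14} * B_{44} = 1 * 8 = 8
Sum = 4 + 21 + 40 + 8 = 73

73


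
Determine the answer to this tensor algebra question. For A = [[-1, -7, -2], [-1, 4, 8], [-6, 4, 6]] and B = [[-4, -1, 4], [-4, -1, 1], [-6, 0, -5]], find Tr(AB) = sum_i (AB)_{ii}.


Tr(AB) = sum_i (AB)_{ii} where (AB)_{ii} = sum_k A_{ik} B_{ki}.
(AB)_{11} = -1*-4 + -7*-4 + -2*-6 = 44
(AB)_{22} = -1*-1 + 4*-1 + 8*0 = -3
(AB)_{33} = -6*4 + 4*1 + 6*-5 = -50
Tr(AB) = 44 + -3 + -50 = -9

-9


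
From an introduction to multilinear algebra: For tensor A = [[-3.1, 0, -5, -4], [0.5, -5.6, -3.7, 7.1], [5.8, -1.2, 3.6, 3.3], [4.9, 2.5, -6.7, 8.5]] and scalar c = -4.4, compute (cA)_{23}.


Scalar multiplication: (cA)_{ij} = c * A_{ij}.
c = -4.4
A_{23} = -3.7
(cA)_{23} = -4.4 * -3.7 = 16.28

16.28


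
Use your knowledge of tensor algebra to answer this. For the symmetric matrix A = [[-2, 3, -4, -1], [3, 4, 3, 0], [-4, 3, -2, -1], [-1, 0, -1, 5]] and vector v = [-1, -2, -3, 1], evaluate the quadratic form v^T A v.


First compute Av:
(Av)_1 = -2*-1 + 3*-2 + -4*-3 + -1*1 = 7
(Av)_2 = 3*-1 + 4*-2 + 3*-3 + 0*1 = -20
(Av)_3 = -4*-1 + 3*-2 + -2*-3 + -1*1 = 3
(Av)_4 = -1*-1 + 0*-2 + -1*-3 + 5*1 = 9
Av = [7, -20, 3, 9]
Then v^T (Av) = -1*7 + -2*-20 + -3*3 + 1*9
= -7 + 40 + -9 + 9 = 33

33


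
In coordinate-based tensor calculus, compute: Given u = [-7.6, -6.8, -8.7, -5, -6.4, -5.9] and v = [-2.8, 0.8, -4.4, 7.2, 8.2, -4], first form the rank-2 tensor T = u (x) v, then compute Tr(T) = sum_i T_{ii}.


The outer product gives T_{ij} = u_i v_j.
The trace (contraction) is Tr(T) = sum_i T_{ii} = sum_i u_i v_i.
Diagonal entries:
T_{11} = u_1 * v_1 = -7.6 * -2.8 = 21.28
T_{22} = u_2 * v_2 = -6.8 * 0.8 = -5.44
T_{33} = u_3 * v_3 = -8.7 * -4.4 = 38.28
T_{44} = u_4 * v_4 = -5 * 7.2 = -36
T_{55} = u_5 * v_5 = -6.4 * 8.2 = -52.48
T_{66} = u_6 * v_6 = -5.9 * -4 = 23.6
Tr(T) = 21.28 + -5.44 + 38.28 + -36 + -52.48 + 23.6 = -10.76

-10.76


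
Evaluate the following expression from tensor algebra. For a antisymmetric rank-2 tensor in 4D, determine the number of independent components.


A antisymmetric rank-2 tensor in d dimensions has d(d-1)/2 independent components.
d = 4
d(d-1)/2 = 4 * 3 / 2 = 12 / 2 = 6

6


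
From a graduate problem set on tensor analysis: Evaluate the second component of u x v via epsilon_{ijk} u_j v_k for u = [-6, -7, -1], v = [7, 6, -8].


(u x v)_2 = sum_{j,k} epsilon_{2jk} u_j v_k. Only permutations of (1,2,3) contribute; the two non-zero terms are:
eps_{213} u_1 v_3 = -1 * -6 * -8 = -48
eps_{231} u_3 v_1 = 1 * -1 * 7 = -7
(u x v)_2 = -55

-55


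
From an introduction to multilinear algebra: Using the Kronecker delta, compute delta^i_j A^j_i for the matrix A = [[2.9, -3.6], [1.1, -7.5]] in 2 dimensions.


The contraction (trace) of a rank-2 tensor is the sum of its diagonal elements.
Diagonal entries: A[1,1] = 2.9, A[2,2] = -7.5
Tr(A) = 2.9 + -7.5 = -4.6

-4.6


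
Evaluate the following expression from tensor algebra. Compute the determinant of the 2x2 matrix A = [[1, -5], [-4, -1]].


For a 2x2 matrix [[a, b], [c, d]], det = a*d - b*c.
a = 1, b = -5, c = -4, d = -1
a*d = 1 * -1 = -1
b*c = -5 * -4 = 20
det = -1 - 20 = -21

-21


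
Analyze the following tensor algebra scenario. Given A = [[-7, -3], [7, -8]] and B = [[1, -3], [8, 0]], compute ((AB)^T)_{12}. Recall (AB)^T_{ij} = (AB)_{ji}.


(AB)^T_{ij} = (AB)_{ji} = sum_k A_{jk} B_{ki}.
For i=1, j=2 we need (AB)_{21}:
A_{21} * B_{11} = 7 * 1 = 7
A_{22} * B_{21} = -8 * 8 = -64
Sum = 7 + -64 = -57

-57


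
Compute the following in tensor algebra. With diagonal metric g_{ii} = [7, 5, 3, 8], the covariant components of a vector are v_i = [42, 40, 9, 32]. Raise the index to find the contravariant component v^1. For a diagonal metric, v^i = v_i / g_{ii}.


To raise an index with a diagonal metric: v^i = v_i / g_{ii}.
For index 1: v_1 = 42, g_{11} = 7
v^1 = 42 / 7 = 6

6


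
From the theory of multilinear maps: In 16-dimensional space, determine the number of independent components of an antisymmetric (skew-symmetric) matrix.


An antisymmetric rank-2 tensor satisfies A_{ij} = -A_{ji}, so diagonal entries are zero.
The independent components are the upper-triangular entries: C(n, 2) = n(n-1)/2.
n = 16
C(16, 2) = 16 * 15 / 2 = 240 / 2 = 120

120


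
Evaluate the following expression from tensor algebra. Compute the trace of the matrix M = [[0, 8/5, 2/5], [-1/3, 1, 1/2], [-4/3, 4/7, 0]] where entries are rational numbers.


The trace is the sum of diagonal entries.
Diagonal: M[1,1] = 0, M[2,2] = 1, M[3,3] = 0
Tr(M) = 0 + 1 + 0
Computing step by step:
After adding M[1,1]: 0
After adding M[2,2]: 1
After adding M[3,3]: 1
Tr(M) = 1

1


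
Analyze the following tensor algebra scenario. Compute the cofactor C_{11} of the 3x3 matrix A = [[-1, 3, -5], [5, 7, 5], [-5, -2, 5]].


To find cofactor C_{11}, delete row 1 and column 1.
The resulting 2x2 submatrix is: [[7, 5], [-2, 5]]
Minor M_{11} = 7*5 - 5*-2
  = 35 - -10 = 45
Sign = (-1)^(1+1) = (-1)^2 = 1
Cofactor C_{11} = 1 * 45 = 45

45


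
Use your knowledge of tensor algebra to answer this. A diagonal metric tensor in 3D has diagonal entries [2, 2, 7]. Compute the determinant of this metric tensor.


For a diagonal metric, the determinant is the product of diagonal entries.
Diagonal entries: 2, 2, 7
det(g) = 2 * 2 * 7 = 28

28


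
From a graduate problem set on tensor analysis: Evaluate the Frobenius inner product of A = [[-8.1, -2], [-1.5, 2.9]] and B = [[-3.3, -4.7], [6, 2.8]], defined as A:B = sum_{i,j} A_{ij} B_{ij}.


A:B = sum over all i,j of A_{ij} * B_{ij}.
Row 1: -8.1*-3.3=26.73, -2*-4.7=9.4 => row sum = 36.13
Row 2: -1.5*6=-9, 2.9*2.8=8.12 => row sum = -0.88
Total = 36.13 + -0.88 = 35.25

35.25


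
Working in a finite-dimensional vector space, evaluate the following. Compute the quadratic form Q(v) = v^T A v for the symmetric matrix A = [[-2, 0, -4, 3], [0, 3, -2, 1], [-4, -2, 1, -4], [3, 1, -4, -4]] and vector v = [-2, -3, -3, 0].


First compute Av:
(Av)_1 = -2*-2 + 0*-3 + -4*-3 + 3*0 = 16
(Av)_2 = 0*-2 + 3*-3 + -2*-3 + 1*0 = -3
(Av)_3 = -4*-2 + -2*-3 + 1*-3 + -4*0 = 11
(Av)_4 = 3*-2 + 1*-3 + -4*-3 + -4*0 = 3
Av = [16, -3, 11, 3]
Then v^T (Av) = -2*16 + -3*-3 + -3*11 + 0*3
= -32 + 9 + -33 + 0 = -56

-56


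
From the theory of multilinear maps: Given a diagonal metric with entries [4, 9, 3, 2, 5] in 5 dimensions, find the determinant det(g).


For a diagonal metric, the determinant is the product of diagonal entries.
Diagonal entries: 4, 9, 3, 2, 5
det(g) = 4 * 9 * 3 * 2 * 5 = 1080

1080


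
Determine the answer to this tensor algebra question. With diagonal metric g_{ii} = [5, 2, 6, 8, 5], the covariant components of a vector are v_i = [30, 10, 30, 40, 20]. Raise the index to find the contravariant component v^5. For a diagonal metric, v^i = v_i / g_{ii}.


To raise an index with a diagonal metric: v^i = v_i / g_{ii}.
For index 5: v_5 = 20, g_{55} = 5
v^5 = 20 / 5 = 4

4


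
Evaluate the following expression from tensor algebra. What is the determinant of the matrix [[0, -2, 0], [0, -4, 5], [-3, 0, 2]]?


Expanding along the first row, det(A) = a11*M_11 - a12*M_12 + a13*M_13, where M_1j is the (1,j) minor.
Minor M_11 = -4*2 - 5*0 = -8
Minor M_12 = 0*2 - 5*-3 = 15
Minor M_13 = 0*0 - -4*-3 = -12
det = 0*(-8) - -2*(15) + 0*(-12)
    = 0 - -30 + 0
    = 30

30


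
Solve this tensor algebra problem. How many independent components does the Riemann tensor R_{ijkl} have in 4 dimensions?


The Riemann tensor in d dimensions has d^2(d^2 - 1)/12 independent components.
d = 4, so d^2 = 16
d^2 - 1 = 15
d^2(d^2 - 1) = 16 * 15 = 240
Divide by 12: 240 / 12 = 20

20


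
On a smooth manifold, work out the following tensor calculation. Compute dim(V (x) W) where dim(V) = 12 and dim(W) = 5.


The dimension of a tensor product is the product of dimensions.
dim(V) = 12, dim(W) = 5
dim(V (x) W) = 12 * 5 = 60

60


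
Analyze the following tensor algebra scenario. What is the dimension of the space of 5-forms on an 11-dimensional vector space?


The dimension of the space of p-forms on an n-dimensional space is C(n, p).
n = 11, p = 5
C(11, 5) = 11! / (5! * 6!) = 462

462


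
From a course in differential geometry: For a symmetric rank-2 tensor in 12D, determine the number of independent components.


A symmetric rank-2 tensor in d dimensions has d(d+1)/2 independent components.
d = 12
d(d+1)/2 = 12 * 13 / 2 = 156 / 2 = 78

78


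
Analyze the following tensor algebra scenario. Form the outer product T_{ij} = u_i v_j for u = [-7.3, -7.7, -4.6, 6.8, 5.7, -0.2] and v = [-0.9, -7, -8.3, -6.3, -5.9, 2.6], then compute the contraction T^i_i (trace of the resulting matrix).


The outer product gives T_{ij} = u_i v_j.
The trace (contraction) is Tr(T) = sum_i T_{ii} = sum_i u_i v_i.
Diagonal entries:
T_{11} = u_1 * v_1 = -7.3 * -0.9 = 6.57
T_{22} = u_2 * v_2 = -7.7 * -7 = 53.9
T_{33} = u_3 * v_3 = -4.6 * -8.3 = 38.18
T_{44} = u_4 * v_4 = 6.8 * -6.3 = -42.84
T_{55} = u_5 * v_5 = 5.7 * -5.9 = -33.63
T_{66} = u_6 * v_6 = -0.2 * 2.6 = -0.52
Tr(T) = 6.57 + 53.9 + 38.18 + -42.84 + -33.63 + -0.52 = 21.66

21.66


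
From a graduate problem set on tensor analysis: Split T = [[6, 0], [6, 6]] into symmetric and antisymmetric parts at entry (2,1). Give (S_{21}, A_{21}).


T_{21} = 6
T_{12} = 0
S_{21} = (6 + 0)/2 = 6/2 = 3
A_{21} = (6 - 0)/2 = 6/2 = 3
Check: S + A = 3 + 3 = 6 = T_{21}.

(3, 3)


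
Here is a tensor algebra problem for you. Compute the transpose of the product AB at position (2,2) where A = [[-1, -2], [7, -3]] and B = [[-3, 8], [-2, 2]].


(AB)^T_{ij} = (AB)_{ji} = sum_k A_{jk} B_{ki}.
For i=2, j=2 we need (AB)_{22}:
A_{21} * B_{12} = 7 * 8 = 56
A_{22} * B_{22} = -3 * 2 = -6
Sum = 56 + -6 = 50

50


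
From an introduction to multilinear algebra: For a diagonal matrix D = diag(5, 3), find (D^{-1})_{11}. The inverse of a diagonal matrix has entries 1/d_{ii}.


For a diagonal matrix, the inverse has entries (D^{-1})_{ii} = 1/d_{ii}.
The diagonal entries are: d_{11} = 5, d_{22} = 3
We need (D^{-1})_{11} = 1/d_{11} = 1/5 = 1/5

1/5


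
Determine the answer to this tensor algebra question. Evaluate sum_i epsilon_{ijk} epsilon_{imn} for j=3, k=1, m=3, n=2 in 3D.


Using the identity: epsilon_{ijk} epsilon_{imn} = delta_{jm} delta_{kn} - delta_{jn} delta_{km}.
delta_{33} = 1
delta_{12} = 0
delta_{32} = 0
delta_{13} = 0
Result = 1 * 0 - 0 * 0 = 0 - 0 = 0

0


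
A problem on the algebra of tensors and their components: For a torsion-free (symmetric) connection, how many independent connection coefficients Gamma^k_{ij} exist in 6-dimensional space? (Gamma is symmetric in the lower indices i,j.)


Christoffel symbols Gamma^k_{ij} are symmetric in i,j, so there are d * d(d+1)/2 independent symbols.
d = 6
d(d+1)/2 = 6 * 7 / 2 = 21
Total = 6 * 21 = 126

126


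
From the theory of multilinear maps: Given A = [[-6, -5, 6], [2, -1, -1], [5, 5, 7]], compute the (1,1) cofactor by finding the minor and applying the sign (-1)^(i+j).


To find cofactor C_{11}, delete row 1 and column 1.
The resulting 2x2 submatrix is: [[-1, -1], [5, 7]]
Minor M_{11} = -1*7 - -1*5
  = -7 - -5 = -2
Sign = (-1)^(1+1) = (-1)^2 = 1
Cofactor C_{11} = 1 * -2 = -2

-2


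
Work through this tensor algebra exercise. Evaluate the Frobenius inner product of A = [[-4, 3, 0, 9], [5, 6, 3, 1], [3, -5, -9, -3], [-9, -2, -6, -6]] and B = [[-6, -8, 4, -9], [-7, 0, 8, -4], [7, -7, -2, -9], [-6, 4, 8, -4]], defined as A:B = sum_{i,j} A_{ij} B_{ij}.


A:B = sum over all i,j of A_{ij} * B_{ij}.
Row 1: -4*-6=24, 3*-8=-24, 0*4=0, 9*-9=-81 => row sum = -81
Row 2: 5*-7=-35, 6*0=0, 3*8=24, 1*-4=-4 => row sum = -15
Row 3: 3*7=21, -5*-7=35, -9*-2=18, -3*-9=27 => row sum = 101
Row 4: -9*-6=54, -2*4=-8, -6*8=-48, -6*-4=24 => row sum = 22
Total = -81 + -15 + 101 + 22 = 27

27


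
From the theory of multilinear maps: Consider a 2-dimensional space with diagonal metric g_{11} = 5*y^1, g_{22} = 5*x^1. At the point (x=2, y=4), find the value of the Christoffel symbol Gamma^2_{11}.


For a diagonal metric, Gamma^k_{ij} = (1/2) g^{kk} (dg_{ik}/dx_j + dg_{jk}/dx_i - dg_{ij}/dx_k).
The metric is diagonal, so g_{ab} = 0 for a != b.
At the given point: g_{11} = 20, g_{22} = 10
g^{22} = 1/10
dg_{12}/dx_1 = 0 (off-diagonal)
dg_{12}/dx_1 = 0 (off-diagonal)
dg_{11}/dx_2 = dg_{11}/dx_2 = 5
Numerator = 0 + 0 - 5 = -5
Gamma^2_{11} = -5 / (2 * 10) = -1/4

-1/4


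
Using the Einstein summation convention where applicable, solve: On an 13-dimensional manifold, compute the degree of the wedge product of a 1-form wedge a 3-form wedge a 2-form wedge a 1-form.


The degree of a wedge product is the sum of the degrees of the individual forms.
Degrees: 1, 3, 2, 1
Total degree = 1 + 3 + 2 + 1 = 7

7


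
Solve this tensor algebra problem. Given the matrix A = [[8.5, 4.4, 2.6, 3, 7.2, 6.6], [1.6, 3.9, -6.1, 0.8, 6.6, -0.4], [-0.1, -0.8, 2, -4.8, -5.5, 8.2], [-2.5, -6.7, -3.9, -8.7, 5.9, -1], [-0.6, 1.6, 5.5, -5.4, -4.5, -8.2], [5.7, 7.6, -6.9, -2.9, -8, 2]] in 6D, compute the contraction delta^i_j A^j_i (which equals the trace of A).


The contraction (trace) of a rank-2 tensor is the sum of its diagonal elements.
Diagonal entries: A[1,1] = 8.5, A[2,2] = 3.9, A[3,3] = 2, A[4,4] = -8.7, A[5,5] = -4.5, A[6,6] = 2
Tr(A) = 8.5 + 3.9 + 2 + -8.7 + -4.5 + 2 = 3.2

3.2


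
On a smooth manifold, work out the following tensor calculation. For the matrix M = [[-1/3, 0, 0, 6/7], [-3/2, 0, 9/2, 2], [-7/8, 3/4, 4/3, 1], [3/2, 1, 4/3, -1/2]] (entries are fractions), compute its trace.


The trace is the sum of diagonal entries.
Diagonal: M[1,1] = -1/3, M[2,2] = 0, M[3,3] = 4/3, M[4,4] = -1/2
Tr(M) = -1/3 + 0 + 4/3 + -1/2
Computing step by step:
After adding M[1,1]: -1/3
After adding M[2,2]: -1/3
After adding M[3,3]: 1
After adding M[4,4]: 1/2
Tr(M) = 1/2

1/2


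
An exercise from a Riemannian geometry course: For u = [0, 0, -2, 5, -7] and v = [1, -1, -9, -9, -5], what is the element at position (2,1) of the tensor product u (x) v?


The outer product entry T_{ij} = u_i * v_j.
We need i=2, j=1.
u_2 = 0, v_1 = 1
T_{2,1} = 0 * 1 = 0

0


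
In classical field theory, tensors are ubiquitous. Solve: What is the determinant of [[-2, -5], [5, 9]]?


For a 2x2 matrix [[a, b], [c, d]], det = a*d - b*c.
a = -2, b = -5, c = 5, d = 9
a*d = -2 * 9 = -18
b*c = -5 * 5 = -25
det = -18 - -25 = 7

7


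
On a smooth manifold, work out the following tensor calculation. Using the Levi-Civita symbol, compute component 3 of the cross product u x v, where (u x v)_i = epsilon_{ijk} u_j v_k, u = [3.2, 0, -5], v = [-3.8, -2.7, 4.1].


(u x v)_3 = sum_{j,k} epsilon_{3jk} u_j v_k. Only permutations of (1,2,3) contribute; the two non-zero terms are:
eps_{312} u_1 v_2 = 1 * 3.2 * -2.7 = -8.64
eps_{321} u_2 v_1 = -1 * 0 * -3.8 = 0
(u x v)_3 = -8.64

-8.64


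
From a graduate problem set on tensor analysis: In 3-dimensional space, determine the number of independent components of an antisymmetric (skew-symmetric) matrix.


An antisymmetric rank-2 tensor satisfies A_{ij} = -A_{ji}, so diagonal entries are zero.
The independent components are the upper-triangular entries: C(n, 2) = n(n-1)/2.
n = 3
C(3, 2) = 3 * 2 / 2 = 6 / 2 = 3

3


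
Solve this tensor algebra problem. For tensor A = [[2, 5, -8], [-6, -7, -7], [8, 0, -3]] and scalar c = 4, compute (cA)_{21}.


Scalar multiplication: (cA)_{ij} = c * A_{ij}.
c = 4
A_{21} = -6
(cA)_{21} = 4 * -6 = -24

-24


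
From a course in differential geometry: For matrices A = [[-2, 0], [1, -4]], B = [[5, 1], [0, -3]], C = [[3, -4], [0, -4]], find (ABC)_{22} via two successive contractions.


(ABC)_{22} = sum_m (AB)_{2m} C_{m2}. First compute row 2 of AB.
(AB)_{21} = 1*5 + -4*0 = 5
(AB)_{22} = 1*1 + -4*-3 = 13
Now contract with column 2 of C:
(AB)_{21} * C_{12} = 5 * -4 = -20
(AB)_{22} * C_{22} = 13 * -4 = -52
(ABC)_{22} = -20 + -52 = -72

-72


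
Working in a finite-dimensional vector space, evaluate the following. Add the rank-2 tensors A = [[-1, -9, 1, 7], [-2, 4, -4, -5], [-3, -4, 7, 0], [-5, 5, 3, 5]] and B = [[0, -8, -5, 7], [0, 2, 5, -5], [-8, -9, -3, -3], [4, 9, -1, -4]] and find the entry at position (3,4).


Tensor addition is component-wise: (A + B)_{ij} = A_{ij} + B_{ij}.
A_{34} = 0
B_{34} = -3
(A + B)_{34} = 0 + -3 = -3

-3


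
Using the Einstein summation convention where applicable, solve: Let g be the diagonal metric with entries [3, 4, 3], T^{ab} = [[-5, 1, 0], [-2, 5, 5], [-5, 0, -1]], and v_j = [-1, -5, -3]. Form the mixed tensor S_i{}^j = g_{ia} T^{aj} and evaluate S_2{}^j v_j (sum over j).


Step 1: lower the first index. For a diagonal metric, g_{ia} T^{aj} = g_{ii} T^{ij} (no sum on i).
g_{22} = 4
S_2{}^1 = 4 * T^{21} = 4 * -2 = -8
S_2{}^2 = 4 * T^{22} = 4 * 5 = 20
S_2{}^3 = 4 * T^{23} = 4 * 5 = 20
Step 2: contract S_2{}^j with v_j.
S_2{}^1 * v_1 = -8 * -1 = 8
S_2{}^2 * v_2 = 20 * -5 = -100
S_2{}^3 * v_3 = 20 * -3 = -60
Result = 8 + -100 + -60 = -152

-152


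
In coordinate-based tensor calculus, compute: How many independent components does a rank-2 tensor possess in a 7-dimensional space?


The number of components of a rank-r tensor in d dimensions is d^r.
Here d = 7 and r = 2.
7^2 = 49

49


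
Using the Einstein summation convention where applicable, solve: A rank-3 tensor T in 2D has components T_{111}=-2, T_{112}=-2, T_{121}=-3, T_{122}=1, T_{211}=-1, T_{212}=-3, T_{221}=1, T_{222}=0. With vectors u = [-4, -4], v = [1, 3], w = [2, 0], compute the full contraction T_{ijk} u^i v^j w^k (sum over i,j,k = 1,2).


S = sum over i,j,k of T_{ijk} u_i v_j w_k. Expanding all 8 terms:
T_{111}*u_1*v_1*w_1 = -2*-4*1*2 = 16  (running total: 16)
T_{112}*u_1*v_1*w_2 = -2*-4*1*0 = 0  (running total: 16)
T_{121}*u_1*v_2*w_1 = -3*-4*3*2 = 72  (running total: 88)
T_{122}*u_1*v_2*w_2 = 1*-4*3*0 = 0  (running total: 88)
T_{211}*u_2*v_1*w_1 = -1*-4*1*2 = 8  (running total: 96)
T_{212}*u_2*v_1*w_2 = -3*-4*1*0 = 0  (running total: 96)
T_{221}*u_2*v_2*w_1 = 1*-4*3*2 = -24  (running total: 72)
T_{222}*u_2*v_2*w_2 = 0*-4*3*0 = 0  (running total: 72)
S = 72

72


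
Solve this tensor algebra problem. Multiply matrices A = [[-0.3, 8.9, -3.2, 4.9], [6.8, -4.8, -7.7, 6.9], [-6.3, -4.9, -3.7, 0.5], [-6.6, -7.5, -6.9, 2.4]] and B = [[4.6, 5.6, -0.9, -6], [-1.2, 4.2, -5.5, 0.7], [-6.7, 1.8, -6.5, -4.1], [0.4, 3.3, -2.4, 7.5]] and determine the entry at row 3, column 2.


(AB)_{ij} = sum_k A_{ik} B_{kj}.
For i=3, j=2:
A_{31} * B_{12} = -6.3 * 5.6 = -35.28
A_{32} * B_{22} = -4.9 * 4.2 = -20.58
A_{33} * B_{32} = -3.7 * 1.8 = -6.66
A_{34} * B_{42} = 0.5 * 3.3 = 1.65
Sum = -35.28 + -20.58 + -6.66 + 1.65 = -60.87

-60.87


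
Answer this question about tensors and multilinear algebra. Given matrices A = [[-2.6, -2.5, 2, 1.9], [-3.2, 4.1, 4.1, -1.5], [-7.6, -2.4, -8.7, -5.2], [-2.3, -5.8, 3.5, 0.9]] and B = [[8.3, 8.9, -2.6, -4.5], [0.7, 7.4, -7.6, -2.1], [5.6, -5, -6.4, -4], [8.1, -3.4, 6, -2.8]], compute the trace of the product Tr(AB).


Tr(AB) = sum_i (AB)_{ii} where (AB)_{ii} = sum_k A_{ik} B_{ki}.
(AB)_{11} = -2.6*8.3 + -2.5*0.7 + 2*5.6 + 1.9*8.1 = 3.26
(AB)_{22} = -3.2*8.9 + 4.1*7.4 + 4.1*-5 + -1.5*-3.4 = -13.54
(AB)_{33} = -7.6*-2.6 + -2.4*-7.6 + -8.7*-6.4 + -5.2*6 = 62.48
(AB)_{44} = -2.3*-4.5 + -5.8*-2.1 + 3.5*-4 + 0.9*-2.8 = 6.01
Tr(AB) = 3.26 + -13.54 + 62.48 + 6.01 = 58.21

58.21


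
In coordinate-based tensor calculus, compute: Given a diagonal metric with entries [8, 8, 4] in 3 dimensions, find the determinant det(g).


For a diagonal metric, the determinant is the product of diagonal entries.
Diagonal entries: 8, 8, 4
det(g) = 8 * 8 * 4 = 256

256


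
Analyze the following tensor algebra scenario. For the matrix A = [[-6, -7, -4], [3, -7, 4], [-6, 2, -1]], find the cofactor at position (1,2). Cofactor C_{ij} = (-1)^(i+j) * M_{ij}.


To find cofactor C_{12}, delete row 1 and column 2.
The resulting 2x2 submatrix is: [[3, 4], [-6, -1]]
Minor M_{12} = 3*-1 - 4*-6
  = -3 - -24 = 21
Sign = (-1)^(1+2) = (-1)^3 = -1
Cofactor C_{12} = -1 * 21 = -21

-21


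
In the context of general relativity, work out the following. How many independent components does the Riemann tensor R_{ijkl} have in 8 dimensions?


The Riemann tensor in d dimensions has d^2(d^2 - 1)/12 independent components.
d = 8, so d^2 = 64
d^2 - 1 = 63
d^2(d^2 - 1) = 64 * 63 = 4032
Divide by 12: 4032 / 12 = 336

336


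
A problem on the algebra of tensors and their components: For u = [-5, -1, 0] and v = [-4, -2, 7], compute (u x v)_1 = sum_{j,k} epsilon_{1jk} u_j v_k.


(u x v)_1 = sum_{j,k} epsilon_{1jk} u_j v_k. Only permutations of (1,2,3) contribute; the two non-zero terms are:
eps_{123} u_2 v_3 = 1 * -1 * 7 = -7
eps_{132} u_3 v_2 = -1 * 0 * -2 = 0
(u x v)_1 = -7

-7


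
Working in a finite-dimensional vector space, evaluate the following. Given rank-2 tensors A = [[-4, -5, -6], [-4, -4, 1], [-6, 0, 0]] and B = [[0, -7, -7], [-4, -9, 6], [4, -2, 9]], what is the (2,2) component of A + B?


Tensor addition is component-wise: (A + B)_{ij} = A_{ij} + B_{ij}.
A_{22} = -4
B_{22} = -9
(A + B)_{22} = -4 + -9 = -13

-13


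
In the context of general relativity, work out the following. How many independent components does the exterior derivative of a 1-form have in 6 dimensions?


The exterior derivative of a p-form is a (p+1)-form.
Its number of independent components is C(n, p+1).
n = 6, p+1 = 2
C(6, 2) = 15

15


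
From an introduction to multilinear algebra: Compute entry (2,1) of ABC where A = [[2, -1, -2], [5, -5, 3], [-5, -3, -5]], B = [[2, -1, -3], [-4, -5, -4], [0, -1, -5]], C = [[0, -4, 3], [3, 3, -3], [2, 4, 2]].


(ABC)_{21} = sum_m (AB)_{2m} C_{m1}. First compute row 2 of AB.
(AB)_{21} = 5*2 + -5*-4 + 3*0 = 30
(AB)_{22} = 5*-1 + -5*-5 + 3*-1 = 17
(AB)_{23} = 5*-3 + -5*-4 + 3*-5 = -10
Now contract with column 1 of C:
(AB)_{21} * C_{11} = 30 * 0 = 0
(AB)_{22} * C_{21} = 17 * 3 = 51
(AB)_{23} * C_{31} = -10 * 2 = -20
(ABC)_{21} = 0 + 51 + -20 = 31

31


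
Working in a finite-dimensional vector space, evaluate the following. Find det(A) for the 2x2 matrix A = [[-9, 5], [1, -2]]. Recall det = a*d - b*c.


For a 2x2 matrix [[a, b], [c, d]], det = a*d - b*c.
a = -9, b = 5, c = 1, d = -2
a*d = -9 * -2 = 18
b*c = 5 * 1 = 5
det = 18 - 5 = 13

13


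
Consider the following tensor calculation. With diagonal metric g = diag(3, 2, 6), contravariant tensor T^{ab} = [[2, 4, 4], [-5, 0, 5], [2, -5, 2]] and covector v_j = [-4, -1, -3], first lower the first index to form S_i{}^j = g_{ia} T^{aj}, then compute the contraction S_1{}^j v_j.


Step 1: lower the first index. For a diagonal metric, g_{ia} T^{aj} = g_{ii} T^{ij} (no sum on i).
g_{11} = 3
S_1{}^1 = 3 * T^{11} = 3 * 2 = 6
S_1{}^2 = 3 * T^{12} = 3 * 4 = 12
S_1{}^3 = 3 * T^{13} = 3 * 4 = 12
Step 2: contract S_1{}^j with v_j.
S_1{}^1 * v_1 = 6 * -4 = -24
S_1{}^2 * v_2 = 12 * -1 = -12
S_1{}^3 * v_3 = 12 * -3 = -36
Result = -24 + -12 + -36 = -72

-72


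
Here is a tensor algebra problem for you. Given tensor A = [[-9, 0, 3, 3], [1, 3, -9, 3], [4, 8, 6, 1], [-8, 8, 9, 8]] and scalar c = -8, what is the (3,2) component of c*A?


Scalar multiplication: (cA)_{ij} = c * A_{ij}.
c = -8
A_{32} = 8
(cA)_{32} = -8 * 8 = -64

-64


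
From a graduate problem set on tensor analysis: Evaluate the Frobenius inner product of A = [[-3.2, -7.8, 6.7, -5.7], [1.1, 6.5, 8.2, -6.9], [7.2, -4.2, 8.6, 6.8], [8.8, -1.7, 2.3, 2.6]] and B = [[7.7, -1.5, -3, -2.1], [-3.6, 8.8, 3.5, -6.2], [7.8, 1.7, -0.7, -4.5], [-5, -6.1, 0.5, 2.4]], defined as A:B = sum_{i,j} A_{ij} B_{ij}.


A:B = sum over all i,j of A_{ij} * B_{ij}.
Row 1: -3.2*7.7=-24.64, -7.8*-1.5=11.7, 6.7*-3=-20.1, -5.7*-2.1=11.97 => row sum = -21.07
Row 2: 1.1*-3.6=-3.96, 6.5*8.8=57.2, 8.2*3.5=28.7, -6.9*-6.2=42.78 => row sum = 124.72
Row 3: 7.2*7.8=56.16, -4.2*1.7=-7.14, 8.6*-0.7=-6.02, 6.8*-4.5=-30.6 => row sum = 12.4
Row 4: 8.8*-5=-44, -1.7*-6.1=10.37, 2.3*0.5=1.15, 2.6*2.4=6.24 => row sum = -26.24
Total = -21.07 + 124.72 + 12.4 + -26.24 = 89.81

89.81


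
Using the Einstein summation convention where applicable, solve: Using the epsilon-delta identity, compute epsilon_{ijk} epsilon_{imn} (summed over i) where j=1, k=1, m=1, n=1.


Using the identity: epsilon_{ijk} epsilon_{imn} = delta_{jm} delta_{kn} - delta_{jn} delta_{km}.
delta_{11} = 1
delta_{11} = 1
delta_{11} = 1
delta_{11} = 1
Result = 1 * 1 - 1 * 1 = 1 - 1 = 0

0


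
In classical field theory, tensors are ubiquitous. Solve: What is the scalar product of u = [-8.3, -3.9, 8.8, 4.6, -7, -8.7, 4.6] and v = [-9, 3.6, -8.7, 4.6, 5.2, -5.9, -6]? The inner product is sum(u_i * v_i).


The inner product u . v = sum of u_i * v_i.
Term-by-term: -8.3 * -9, -3.9 * 3.6, 8.8 * -8.7, 4.6 * 4.6, -7 * 5.2, -8.7 * -5.9, 4.6 * -6
Products: 74.7, -14.04, -76.56, 21.16, -36.4, 51.33, -27.6
Sum = 74.7 + -14.04 + -76.56 + 21.16 + -36.4 + 51.33 + -27.6 = -7.41

-7.41


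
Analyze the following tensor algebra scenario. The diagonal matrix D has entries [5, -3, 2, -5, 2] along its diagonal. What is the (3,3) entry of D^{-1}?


For a diagonal matrix, the inverse has entries (D^{-1})_{ii} = 1/d_{ii}.
The diagonal entries are: d_{11} = 5, d_{22} = -3, d_{33} = 2, d_{44} = -5, d_{55} = 2
We need (D^{-1})_{33} = 1/d_{33} = 1/2 = 1/2

1/2


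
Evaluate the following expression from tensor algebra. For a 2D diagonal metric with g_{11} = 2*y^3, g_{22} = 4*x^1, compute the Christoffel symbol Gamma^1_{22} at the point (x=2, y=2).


For a diagonal metric, Gamma^k_{ij} = (1/2) g^{kk} (dg_{ik}/dx_j + dg_{jk}/dx_i - dg_{ij}/dx_k).
The metric is diagonal, so g_{ab} = 0 for a != b.
At the given point: g_{11} = 16, g_{22} = 8
g^{11} = 1/16
dg_{21}/dx_2 = 0 (off-diagonal)
dg_{21}/dx_2 = 0 (off-diagonal)
dg_{22}/dx_1 = dg_{22}/dx_1 = 4
Numerator = 0 + 0 - 4 = -4
Gamma^1_{22} = -4 / (2 * 16) = -1/8

-1/8


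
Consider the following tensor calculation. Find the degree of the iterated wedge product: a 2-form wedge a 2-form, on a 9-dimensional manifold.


The degree of a wedge product is the sum of the degrees of the individual forms.
Degrees: 2, 2
Total degree = 2 + 2 = 4

4


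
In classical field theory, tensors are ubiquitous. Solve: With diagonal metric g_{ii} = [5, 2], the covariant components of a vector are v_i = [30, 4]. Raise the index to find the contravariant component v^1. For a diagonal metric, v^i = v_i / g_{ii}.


To raise an index with a diagonal metric: v^i = v_i / g_{ii}.
For index 1: v_1 = 30, g_{11} = 5
v^1 = 30 / 5 = 6

6


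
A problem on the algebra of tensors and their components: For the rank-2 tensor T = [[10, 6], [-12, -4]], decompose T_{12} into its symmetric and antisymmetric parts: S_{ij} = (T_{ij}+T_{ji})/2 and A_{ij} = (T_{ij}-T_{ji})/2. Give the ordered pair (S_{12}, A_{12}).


T_{12} = 6
T_{21} = -12
S_{12} = (6 + -12)/2 = -6/2 = -3
A_{12} = (6 - -12)/2 = 18/2 = 9
Check: S + A = -3 + 9 = 6 = T_{12}.

(-3, 9)


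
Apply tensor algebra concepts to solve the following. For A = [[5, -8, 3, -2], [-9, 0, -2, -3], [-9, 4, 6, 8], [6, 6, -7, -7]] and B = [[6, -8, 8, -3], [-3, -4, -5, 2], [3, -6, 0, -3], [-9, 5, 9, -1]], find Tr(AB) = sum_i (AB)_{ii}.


Tr(AB) = sum_i (AB)_{ii} where (AB)_{ii} = sum_k A_{ik} B_{ki}.
(AB)_{11} = 5*6 + -8*-3 + 3*3 + -2*-9 = 81
(AB)_{22} = -9*-8 + 0*-4 + -2*-6 + -3*5 = 69
(AB)_{33} = -9*8 + 4*-5 + 6*0 + 8*9 = -20
(AB)_{44} = 6*-3 + 6*2 + -7*-3 + -7*-1 = 22
Tr(AB) = 81 + 69 + -20 + 22 = 152

152


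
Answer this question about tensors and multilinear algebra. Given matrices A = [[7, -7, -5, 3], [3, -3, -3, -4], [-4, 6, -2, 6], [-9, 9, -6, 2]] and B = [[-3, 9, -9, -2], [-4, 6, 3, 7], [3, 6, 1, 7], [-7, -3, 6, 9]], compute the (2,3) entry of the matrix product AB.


(AB)_{ij} = sum_k A_{ik} B_{kj}.
For i=2, j=3:
A_{21} * B_{13} = 3 * -9 = -27
A_{22} * B_{23} = -3 * 3 = -9
A_{23} * B_{33} = -3 * 1 = -3
A_{24} * B_{43} = -4 * 6 = -24
Sum = -27 + -9 + -3 + -24 = -63

-63


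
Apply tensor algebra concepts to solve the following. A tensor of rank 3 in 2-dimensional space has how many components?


The number of components of a rank-r tensor in d dimensions is d^r.
Here d = 2 and r = 3.
2^3 = 8

8


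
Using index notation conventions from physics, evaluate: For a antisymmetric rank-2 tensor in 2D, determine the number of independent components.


A antisymmetric rank-2 tensor in d dimensions has d(d-1)/2 independent components.
d = 2
d(d-1)/2 = 2 * 1 / 2 = 2 / 2 = 1

1


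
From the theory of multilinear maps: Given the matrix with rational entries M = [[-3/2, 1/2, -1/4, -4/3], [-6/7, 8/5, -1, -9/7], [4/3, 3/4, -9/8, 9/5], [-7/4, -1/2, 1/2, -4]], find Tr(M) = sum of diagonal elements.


The trace is the sum of diagonal entries.
Diagonal: M[1,1] = -3/2, M[2,2] = 8/5, M[3,3] = -9/8, M[4,4] = -4
Tr(M) = -3/2 + 8/5 + -9/8 + -4
Computing step by step:
After adding M[1,1]: -3/2
After adding M[2,2]: 1/10
After adding M[3,3]: -41/40
After adding M[4,4]: -201/40
Tr(M) = -201/40

-201/40


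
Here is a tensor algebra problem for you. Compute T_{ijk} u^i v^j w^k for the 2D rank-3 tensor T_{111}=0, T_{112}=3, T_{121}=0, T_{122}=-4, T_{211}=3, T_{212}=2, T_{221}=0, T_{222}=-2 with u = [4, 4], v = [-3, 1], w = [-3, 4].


S = sum over i,j,k of T_{ijk} u_i v_j w_k. Expanding all 8 terms:
T_{111}*u_1*v_1*w_1 = 0*4*-3*-3 = 0  (running total: 0)
T_{112}*u_1*v_1*w_2 = 3*4*-3*4 = -144  (running total: -144)
T_{121}*u_1*v_2*w_1 = 0*4*1*-3 = 0  (running total: -144)
T_{122}*u_1*v_2*w_2 = -4*4*1*4 = -64  (running total: -208)
T_{211}*u_2*v_1*w_1 = 3*4*-3*-3 = 108  (running total: -100)
T_{212}*u_2*v_1*w_2 = 2*4*-3*4 = -96  (running total: -196)
T_{221}*u_2*v_2*w_1 = 0*4*1*-3 = 0  (running total: -196)
T_{222}*u_2*v_2*w_2 = -2*4*1*4 = -32  (running total: -228)
S = -228

-228


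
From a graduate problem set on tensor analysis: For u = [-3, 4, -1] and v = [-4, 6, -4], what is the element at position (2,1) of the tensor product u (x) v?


The outer product entry T_{ij} = u_i * v_j.
We need i=2, j=1.
u_2 = 4, v_1 = -4
T_{2,1} = 4 * -4 = -16

-16


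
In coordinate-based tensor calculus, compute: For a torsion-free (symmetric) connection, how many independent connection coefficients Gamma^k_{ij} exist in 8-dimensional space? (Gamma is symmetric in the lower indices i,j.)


Christoffel symbols Gamma^k_{ij} are symmetric in i,j, so there are d * d(d+1)/2 independent symbols.
d = 8
d(d+1)/2 = 8 * 9 / 2 = 36
Total = 8 * 36 = 288

288


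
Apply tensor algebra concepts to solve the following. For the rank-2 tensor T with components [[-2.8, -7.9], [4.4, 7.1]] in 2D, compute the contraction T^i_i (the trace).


The contraction (trace) of a rank-2 tensor is the sum of its diagonal elements.
Diagonal entries: A[1,1] = -2.8, A[2,2] = 7.1
Tr(A) = -2.8 + 7.1 = 4.3

4.3
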